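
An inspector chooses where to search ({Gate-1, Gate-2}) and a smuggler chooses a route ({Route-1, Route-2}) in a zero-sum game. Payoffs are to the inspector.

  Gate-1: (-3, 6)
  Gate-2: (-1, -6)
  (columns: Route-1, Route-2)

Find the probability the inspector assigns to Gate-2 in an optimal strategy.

9/14

Row minima: Gate-1 → -3, Gate-2 → -6; maximin = -3.
Column maxima: Route-1 → -1, Route-2 → 6; minimax = -1.
-3 ≠ -1, so there is no saddle point; optimal play is mixed.
Let the inspector play Gate-1 with probability p. Expected payoff against Route-1: (-3)p + (-1)(1−p) = −2p − 1; against Route-2: 6p + (-6)(1−p) = 12p − 6.
Setting these equal: −2p − 1 = 12p − 6 ⇒ −14p = -5 ⇒ p = 5/14, and the value is (-2)·(5/14) − 1 = -12/7.
For the smuggler: with q = P(Route-1), equating Gate-1's and Gate-2's payoffs gives −9q + 6 = 5q − 6 ⇒ q = 6/7.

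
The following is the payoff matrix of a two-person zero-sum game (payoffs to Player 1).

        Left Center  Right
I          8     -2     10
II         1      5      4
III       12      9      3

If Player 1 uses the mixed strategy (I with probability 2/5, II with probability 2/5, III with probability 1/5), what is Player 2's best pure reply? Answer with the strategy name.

Center

If Player 2 plays Left, Player 1's expected payoff is (2/5)·8 + (2/5)·1 + (1/5)·12 = 6.
If Player 2 plays Center, Player 1's expected payoff is (2/5)·(-2) + (2/5)·5 + (1/5)·9 = 3.
If Player 2 plays Right, Player 1's expected payoff is (2/5)·10 + (2/5)·4 + (1/5)·3 = 31/5.
Player 2 minimizes Player 1's payoff; the smallest is 3, so the best response is Center.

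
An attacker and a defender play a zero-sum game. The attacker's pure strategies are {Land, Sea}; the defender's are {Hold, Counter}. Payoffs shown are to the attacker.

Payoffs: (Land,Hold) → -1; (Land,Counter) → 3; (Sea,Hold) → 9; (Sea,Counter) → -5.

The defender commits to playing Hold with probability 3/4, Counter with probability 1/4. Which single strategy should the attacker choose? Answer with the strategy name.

Expected payoff of Land: (3/4)·(-1) + (1/4)·3 = 0.
Expected payoff of Sea: (3/4)·9 + (1/4)·(-5) = 11/2.
The largest is 11/2, so the attacker's best response is Sea.

Sea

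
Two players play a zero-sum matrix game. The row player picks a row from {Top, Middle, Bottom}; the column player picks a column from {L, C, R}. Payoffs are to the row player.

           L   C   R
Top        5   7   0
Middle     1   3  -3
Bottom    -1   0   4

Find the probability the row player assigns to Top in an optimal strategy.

Row minima: Top → 0, Middle → -3, Bottom → -1; maximin = 0.
Column maxima: L → 5, C → 7, R → 4; minimax = 4.
0 ≠ 4, so there is no saddle point; optimal play is mixed.
Middle is strictly dominated by Top, so the row player never plays it.
C is strictly dominated by L (it gives the row player strictly more in every row), so the column player never plays it.
On the remaining 2×2 (Top, Bottom vs L, R):
Let the row player play Top with probability p. Expected payoff against L: 5p + (-1)(1−p) = 6p − 1; against R: 0p + 4(1−p) = −4p + 4.
Setting these equal: 6p − 1 = −4p + 4 ⇒ 10p = 5 ⇒ p = 1/2, and the value is (6)·(1/2) − 1 = 2.
For the column player: with q = P(L), equating Top's and Bottom's payoffs gives 5q = −5q + 4 ⇒ q = 2/5.

1/2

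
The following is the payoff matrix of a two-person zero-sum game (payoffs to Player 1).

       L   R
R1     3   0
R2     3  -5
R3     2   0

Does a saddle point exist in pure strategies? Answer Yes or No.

Row minima: R1 → 0, R2 → -5, R3 → 0; maximin = 0.
Column maxima: L → 3, R → 0; minimax = 0.
maximin = minimax = 0, so a saddle point exists.

Yes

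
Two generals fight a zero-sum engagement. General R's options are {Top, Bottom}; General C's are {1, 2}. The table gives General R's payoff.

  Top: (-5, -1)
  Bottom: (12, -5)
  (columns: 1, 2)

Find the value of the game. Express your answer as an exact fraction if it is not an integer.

Row minima: Top → -5, Bottom → -5; maximin = -5.
Column maxima: 1 → 12, 2 → -1; minimax = -1.
-5 ≠ -1, so there is no saddle point; optimal play is mixed.
Let General R play Top with probability p. Expected payoff against 1: (-5)p + 12(1−p) = −17p + 12; against 2: (-1)p + (-5)(1−p) = 4p − 5.
Setting these equal: −17p + 12 = 4p − 5 ⇒ −21p = -17 ⇒ p = 17/21, and the value is (-17)·(17/21) + 12 = -37/21.
For General C: with q = P(1), equating Top's and Bottom's payoffs gives −4q − 1 = 17q − 5 ⇒ q = 4/21.

-37/21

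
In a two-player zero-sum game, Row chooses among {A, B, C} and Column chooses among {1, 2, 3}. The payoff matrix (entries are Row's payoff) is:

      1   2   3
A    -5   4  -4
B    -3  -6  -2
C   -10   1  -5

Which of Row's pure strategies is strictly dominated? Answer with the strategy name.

A gives a strictly higher payoff than C against every column: -5 > -10, 4 > 1, -4 > -5.
So C is strictly dominated and Row never plays it.

C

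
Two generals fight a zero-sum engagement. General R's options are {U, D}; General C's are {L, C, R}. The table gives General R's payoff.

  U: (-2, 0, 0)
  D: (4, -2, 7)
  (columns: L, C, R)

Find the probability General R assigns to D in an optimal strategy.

Row minima: U → -2, D → -2; maximin = -2.
Column maxima: L → 4, C → 0, R → 7; minimax = 0.
-2 ≠ 0, so there is no saddle point; optimal play is mixed.
R is strictly dominated by L (it gives General R strictly more in every row), so General C never plays it.
On the remaining 2×2 (U, D vs L, C):
Let General R play U with probability p. Expected payoff against L: (-2)p + 4(1−p) = −6p + 4; against C: 0p + (-2)(1−p) = 2p − 2.
Setting these equal: −6p + 4 = 2p − 2 ⇒ −8p = -6 ⇒ p = 3/4, and the value is (-6)·(3/4) + 4 = -1/2.
For General C: with q = P(L), equating U's and D's payoffs gives −2q = 6q − 2 ⇒ q = 1/4.

1/4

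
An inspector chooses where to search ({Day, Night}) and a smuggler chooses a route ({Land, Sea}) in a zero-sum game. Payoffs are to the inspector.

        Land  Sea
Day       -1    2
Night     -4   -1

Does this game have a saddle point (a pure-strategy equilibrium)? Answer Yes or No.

Row minima: Day → -1, Night → -4; maximin = -1.
Column maxima: Land → -1, Sea → 2; minimax = -1.
maximin = minimax = -1, so a saddle point exists.

Yes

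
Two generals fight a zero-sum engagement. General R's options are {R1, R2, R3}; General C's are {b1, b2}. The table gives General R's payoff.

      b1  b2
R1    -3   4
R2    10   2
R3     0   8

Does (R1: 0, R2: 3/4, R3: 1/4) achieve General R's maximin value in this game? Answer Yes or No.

Against b1 this mix gives (3/4)·10 + (1/4)·0 = 15/2.
Against b2 this mix gives (3/4)·2 + (1/4)·8 = 7/2.
General C will play b2, holding General R to 7/2. Shifting weight toward the row that does better against b2 would raise this floor (the equalizing mix achieves 5 against both b2 and b1), so the proposed strategy is not optimal.

No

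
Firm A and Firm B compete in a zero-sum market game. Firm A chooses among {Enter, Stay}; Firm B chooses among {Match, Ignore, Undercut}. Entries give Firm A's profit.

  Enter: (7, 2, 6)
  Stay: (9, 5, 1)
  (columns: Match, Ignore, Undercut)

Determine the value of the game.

7/2

Row minima: Enter → 2, Stay → 1; maximin = 2.
Column maxima: Match → 9, Ignore → 5, Undercut → 6; minimax = 5.
2 ≠ 5, so there is no saddle point; optimal play is mixed.
Match is strictly dominated by Ignore (it gives Firm A strictly more in every row), so Firm B never plays it.
On the remaining 2×2 (Enter, Stay vs Ignore, Undercut):
Let Firm A play Enter with probability p. Expected payoff against Ignore: 2p + 5(1−p) = −3p + 5; against Undercut: 6p + 1(1−p) = 5p + 1.
Setting these equal: −3p + 5 = 5p + 1 ⇒ −8p = -4 ⇒ p = 1/2, and the value is (-3)·(1/2) + 5 = 7/2.
For Firm B: with q = P(Ignore), equating Enter's and Stay's payoffs gives −4q + 6 = 4q + 1 ⇒ q = 5/8.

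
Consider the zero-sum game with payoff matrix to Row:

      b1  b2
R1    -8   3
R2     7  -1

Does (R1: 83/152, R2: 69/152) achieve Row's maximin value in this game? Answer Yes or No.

Against b1 this mix gives (83/152)·(-8) + (69/152)·7 = -181/152.
Against b2 this mix gives (83/152)·3 + (69/152)·(-1) = 45/38.
Column will play b1, holding Row to -181/152. Shifting weight toward the row that does better against b1 would raise this floor (the equalizing mix achieves 13/19 against both b1 and b2), so the proposed strategy is not optimal.

No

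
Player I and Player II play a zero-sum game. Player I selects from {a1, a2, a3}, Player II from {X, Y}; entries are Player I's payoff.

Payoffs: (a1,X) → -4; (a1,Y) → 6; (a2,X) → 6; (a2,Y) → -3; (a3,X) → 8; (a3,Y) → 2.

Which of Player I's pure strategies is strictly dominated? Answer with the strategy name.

a3 gives a strictly higher payoff than a2 against every column: 8 > 6, 2 > -3.
So a2 is strictly dominated and Player I never plays it.

a2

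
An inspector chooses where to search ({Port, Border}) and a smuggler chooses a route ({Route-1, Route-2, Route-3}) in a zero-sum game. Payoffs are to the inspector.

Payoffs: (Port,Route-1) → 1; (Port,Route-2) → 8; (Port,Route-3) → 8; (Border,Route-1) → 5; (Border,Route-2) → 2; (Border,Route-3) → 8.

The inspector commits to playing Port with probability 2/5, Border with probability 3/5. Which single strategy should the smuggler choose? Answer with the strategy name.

Route-1

If the smuggler plays Route-1, the inspector's expected payoff is (2/5)·1 + (3/5)·5 = 17/5.
If the smuggler plays Route-2, the inspector's expected payoff is (2/5)·8 + (3/5)·2 = 22/5.
If the smuggler plays Route-3, the inspector's expected payoff is (2/5)·8 + (3/5)·8 = 8.
The smuggler minimizes the inspector's payoff; the smallest is 17/5, so the best response is Route-1.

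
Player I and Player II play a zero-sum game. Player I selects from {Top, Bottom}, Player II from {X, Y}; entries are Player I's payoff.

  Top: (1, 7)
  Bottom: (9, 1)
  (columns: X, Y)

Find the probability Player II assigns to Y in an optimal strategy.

4/7

Row minima: Top → 1, Bottom → 1; maximin = 1.
Column maxima: X → 9, Y → 7; minimax = 7.
1 ≠ 7, so there is no saddle point; optimal play is mixed.
Let Player I play Top with probability p. Expected payoff against X: 1p + 9(1−p) = −8p + 9; against Y: 7p + 1(1−p) = 6p + 1.
Setting these equal: −8p + 9 = 6p + 1 ⇒ −14p = -8 ⇒ p = 4/7, and the value is (-8)·(4/7) + 9 = 31/7.
For Player II: with q = P(X), equating Top's and Bottom's payoffs gives −6q + 7 = 8q + 1 ⇒ q = 3/7.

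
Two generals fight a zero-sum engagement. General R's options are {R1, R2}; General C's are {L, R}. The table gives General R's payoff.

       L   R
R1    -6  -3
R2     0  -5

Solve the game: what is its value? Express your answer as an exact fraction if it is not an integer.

-15/4

Row minima: R1 → -6, R2 → -5; maximin = -5.
Column maxima: L → 0, R → -3; minimax = -3.
-5 ≠ -3, so there is no saddle point; optimal play is mixed.
Let General R play R1 with probability p. Expected payoff against L: (-6)p + 0(1−p) = −6p; against R: (-3)p + (-5)(1−p) = 2p − 5.
Setting these equal: −6p = 2p − 5 ⇒ −8p = -5 ⇒ p = 5/8, and the value is (-6)·(5/8) = -15/4.
For General C: with q = P(L), equating R1's and R2's payoffs gives −3q − 3 = 5q − 5 ⇒ q = 1/4.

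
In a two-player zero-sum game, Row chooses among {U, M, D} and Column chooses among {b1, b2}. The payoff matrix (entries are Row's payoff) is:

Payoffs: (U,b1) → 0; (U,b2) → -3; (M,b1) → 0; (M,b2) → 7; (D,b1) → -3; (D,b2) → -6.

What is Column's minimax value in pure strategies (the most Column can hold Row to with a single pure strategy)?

Column maxima: b1 → 0, b2 → 7.
The smallest of these is 0.

0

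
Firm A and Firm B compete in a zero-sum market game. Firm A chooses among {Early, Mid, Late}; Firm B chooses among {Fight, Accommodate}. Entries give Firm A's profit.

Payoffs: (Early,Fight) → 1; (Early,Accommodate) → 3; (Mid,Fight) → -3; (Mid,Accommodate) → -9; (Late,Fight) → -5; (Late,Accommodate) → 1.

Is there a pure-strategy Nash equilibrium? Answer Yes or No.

Row minima: Early → 1, Mid → -9, Late → -5; maximin = 1.
Column maxima: Fight → 1, Accommodate → 3; minimax = 1.
maximin = minimax = 1, so a saddle point exists.

Yes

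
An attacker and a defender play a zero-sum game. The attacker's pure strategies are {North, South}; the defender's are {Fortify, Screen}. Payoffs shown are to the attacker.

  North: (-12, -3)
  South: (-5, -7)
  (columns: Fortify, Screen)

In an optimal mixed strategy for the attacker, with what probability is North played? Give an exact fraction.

2/11

Row minima: North → -12, South → -7; maximin = -7.
Column maxima: Fortify → -5, Screen → -3; minimax = -5.
-7 ≠ -5, so there is no saddle point; optimal play is mixed.
Let the attacker play North with probability p. Expected payoff against Fortify: (-12)p + (-5)(1−p) = −7p − 5; against Screen: (-3)p + (-7)(1−p) = 4p − 7.
Setting these equal: −7p − 5 = 4p − 7 ⇒ −11p = -2 ⇒ p = 2/11, and the value is (-7)·(2/11) − 5 = -69/11.
For the defender: with q = P(Fortify), equating North's and South's payoffs gives −9q − 3 = 2q − 7 ⇒ q = 4/11.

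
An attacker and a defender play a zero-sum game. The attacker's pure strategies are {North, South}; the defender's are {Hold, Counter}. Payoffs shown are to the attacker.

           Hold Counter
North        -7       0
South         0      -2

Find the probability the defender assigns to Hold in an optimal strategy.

Row minima: North → -7, South → -2; maximin = -2.
Column maxima: Hold → 0, Counter → 0; minimax = 0.
-2 ≠ 0, so there is no saddle point; optimal play is mixed.
Let the attacker play North with probability p. Expected payoff against Hold: (-7)p + 0(1−p) = −7p; against Counter: 0p + (-2)(1−p) = 2p − 2.
Setting these equal: −7p = 2p − 2 ⇒ −9p = -2 ⇒ p = 2/9, and the value is (-7)·(2/9) = -14/9.
For the defender: with q = P(Hold), equating North's and South's payoffs gives −7q = 2q − 2 ⇒ q = 2/9.

2/9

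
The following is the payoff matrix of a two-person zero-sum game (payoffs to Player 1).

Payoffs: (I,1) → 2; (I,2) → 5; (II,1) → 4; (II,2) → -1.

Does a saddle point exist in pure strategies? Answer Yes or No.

Row minima: I → 2, II → -1; maximin = 2.
Column maxima: 1 → 4, 2 → 5; minimax = 4.
2 ≠ 4, so no pure-strategy equilibrium exists.

No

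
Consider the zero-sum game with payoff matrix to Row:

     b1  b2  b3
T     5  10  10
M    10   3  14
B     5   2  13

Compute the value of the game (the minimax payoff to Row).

85/12

Row minima: T → 5, M → 3, B → 2; maximin = 5.
Column maxima: b1 → 10, b2 → 10, b3 → 14; minimax = 10.
5 ≠ 10, so there is no saddle point; optimal play is mixed.
B is strictly dominated by M, so Row never plays it.
b3 is strictly dominated by b1 (it gives Row strictly more in every row), so Column never plays it.
On the remaining 2×2 (T, M vs b1, b2):
Let Row play T with probability p. Expected payoff against b1: 5p + 10(1−p) = −5p + 10; against b2: 10p + 3(1−p) = 7p + 3.
Setting these equal: −5p + 10 = 7p + 3 ⇒ −12p = -7 ⇒ p = 7/12, and the value is (-5)·(7/12) + 10 = 85/12.
For Column: with q = P(b1), equating T's and M's payoffs gives −5q + 10 = 7q + 3 ⇒ q = 7/12.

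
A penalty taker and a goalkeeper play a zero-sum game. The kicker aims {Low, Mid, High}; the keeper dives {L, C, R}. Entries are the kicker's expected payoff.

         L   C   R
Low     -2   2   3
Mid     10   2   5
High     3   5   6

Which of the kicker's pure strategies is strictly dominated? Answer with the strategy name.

High gives a strictly higher payoff than Low against every column: 3 > -2, 5 > 2, 6 > 3.
So Low is strictly dominated and the kicker never plays it.

Low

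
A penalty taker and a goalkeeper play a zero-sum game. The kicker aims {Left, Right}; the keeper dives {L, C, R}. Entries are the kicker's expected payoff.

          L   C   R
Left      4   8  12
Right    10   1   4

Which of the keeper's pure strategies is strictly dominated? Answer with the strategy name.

R

C holds the kicker's payoff strictly below R in every row: 8 < 12, 1 < 4.
So R is strictly dominated for the keeper.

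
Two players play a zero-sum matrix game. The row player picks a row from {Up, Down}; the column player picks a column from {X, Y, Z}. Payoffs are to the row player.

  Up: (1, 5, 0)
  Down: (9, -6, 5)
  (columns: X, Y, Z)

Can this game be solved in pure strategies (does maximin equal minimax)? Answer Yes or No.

No

Row minima: Up → 0, Down → -6; maximin = 0.
Column maxima: X → 9, Y → 5, Z → 5; minimax = 5.
0 ≠ 5, so no pure-strategy equilibrium exists.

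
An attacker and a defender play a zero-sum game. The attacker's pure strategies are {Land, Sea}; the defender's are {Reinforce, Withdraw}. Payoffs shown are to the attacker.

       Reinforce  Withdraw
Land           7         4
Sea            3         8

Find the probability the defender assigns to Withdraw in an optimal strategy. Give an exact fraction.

1/2

Row minima: Land → 4, Sea → 3; maximin = 4.
Column maxima: Reinforce → 7, Withdraw → 8; minimax = 7.
4 ≠ 7, so there is no saddle point; optimal play is mixed.
Let the attacker play Land with probability p. Expected payoff against Reinforce: 7p + 3(1−p) = 4p + 3; against Withdraw: 4p + 8(1−p) = −4p + 8.
Setting these equal: 4p + 3 = −4p + 8 ⇒ 8p = 5 ⇒ p = 5/8, and the value is (4)·(5/8) + 3 = 11/2.
For the defender: with q = P(Reinforce), equating Land's and Sea's payoffs gives 3q + 4 = −5q + 8 ⇒ q = 1/2.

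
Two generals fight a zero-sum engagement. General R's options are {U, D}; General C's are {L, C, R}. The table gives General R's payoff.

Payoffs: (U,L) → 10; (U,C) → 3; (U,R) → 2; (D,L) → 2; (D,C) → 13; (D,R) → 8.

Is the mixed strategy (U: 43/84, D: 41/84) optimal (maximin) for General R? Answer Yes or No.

No

Against L this mix gives (43/84)·10 + (41/84)·2 = 128/21.
Against C this mix gives (43/84)·3 + (41/84)·13 = 331/42.
Against R this mix gives (43/84)·2 + (41/84)·8 = 69/14.
General C will play R, holding General R to 69/14. Shifting weight toward the row that does better against R would raise this floor (the equalizing mix achieves 38/7 against both R and L), so the proposed strategy is not optimal.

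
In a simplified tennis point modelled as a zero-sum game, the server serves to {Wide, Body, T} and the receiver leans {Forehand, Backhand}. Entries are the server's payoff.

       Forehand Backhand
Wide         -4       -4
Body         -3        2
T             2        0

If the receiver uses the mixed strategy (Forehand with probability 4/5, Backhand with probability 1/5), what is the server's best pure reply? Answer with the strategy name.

Expected payoff of Wide: (4/5)·(-4) + (1/5)·(-4) = -4.
Expected payoff of Body: (4/5)·(-3) + (1/5)·2 = -2.
Expected payoff of T: (4/5)·2 + (1/5)·0 = 8/5.
The largest is 8/5, so the server's best response is T.

T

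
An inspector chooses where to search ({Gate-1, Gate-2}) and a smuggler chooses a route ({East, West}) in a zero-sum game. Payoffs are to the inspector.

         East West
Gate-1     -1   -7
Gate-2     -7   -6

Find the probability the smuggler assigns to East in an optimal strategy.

1/7

Row minima: Gate-1 → -7, Gate-2 → -7; maximin = -7.
Column maxima: East → -1, West → -6; minimax = -6.
-7 ≠ -6, so there is no saddle point; optimal play is mixed.
Let the inspector play Gate-1 with probability p. Expected payoff against East: (-1)p + (-7)(1−p) = 6p − 7; against West: (-7)p + (-6)(1−p) = −p − 6.
Setting these equal: 6p − 7 = −p − 6 ⇒ 7p = 1 ⇒ p = 1/7, and the value is (6)·(1/7) − 7 = -43/7.
For the smuggler: with q = P(East), equating Gate-1's and Gate-2's payoffs gives 6q − 7 = −q − 6 ⇒ q = 1/7.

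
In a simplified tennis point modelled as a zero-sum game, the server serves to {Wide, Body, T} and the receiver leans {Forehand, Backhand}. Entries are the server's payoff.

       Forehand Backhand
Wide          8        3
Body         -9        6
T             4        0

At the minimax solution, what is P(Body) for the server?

Row minima: Wide → 3, Body → -9, T → 0; maximin = 3.
Column maxima: Forehand → 8, Backhand → 6; minimax = 6.
3 ≠ 6, so there is no saddle point; optimal play is mixed.
T is strictly dominated by Wide, so the server never plays it.
On the remaining 2×2 (Wide, Body vs Forehand, Backhand):
Let the server play Wide with probability p. Expected payoff against Forehand: 8p + (-9)(1−p) = 17p − 9; against Backhand: 3p + 6(1−p) = −3p + 6.
Setting these equal: 17p − 9 = −3p + 6 ⇒ 20p = 15 ⇒ p = 3/4, and the value is (17)·(3/4) − 9 = 15/4.
For the receiver: with q = P(Forehand), equating Wide's and Body's payoffs gives 5q + 3 = −15q + 6 ⇒ q = 3/20.

1/4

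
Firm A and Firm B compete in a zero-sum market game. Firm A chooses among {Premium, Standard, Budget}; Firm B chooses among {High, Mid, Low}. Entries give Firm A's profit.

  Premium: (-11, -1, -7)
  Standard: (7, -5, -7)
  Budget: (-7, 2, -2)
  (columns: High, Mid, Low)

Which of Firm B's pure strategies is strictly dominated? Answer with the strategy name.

Mid

Low holds Firm A's payoff strictly below Mid in every row: -7 < -1, -7 < -5, -2 < 2.
So Mid is strictly dominated for Firm B.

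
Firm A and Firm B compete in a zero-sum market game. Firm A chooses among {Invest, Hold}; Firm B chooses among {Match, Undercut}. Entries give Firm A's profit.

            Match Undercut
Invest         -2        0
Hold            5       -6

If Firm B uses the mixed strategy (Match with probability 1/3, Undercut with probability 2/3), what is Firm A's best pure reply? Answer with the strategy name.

Expected payoff of Invest: (1/3)·(-2) + (2/3)·0 = -2/3.
Expected payoff of Hold: (1/3)·5 + (2/3)·(-6) = -7/3.
The largest is -2/3, so Firm A's best response is Invest.

Invest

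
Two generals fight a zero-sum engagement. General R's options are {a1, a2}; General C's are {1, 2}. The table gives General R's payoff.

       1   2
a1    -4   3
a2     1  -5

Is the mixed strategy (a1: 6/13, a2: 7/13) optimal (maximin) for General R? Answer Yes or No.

Yes

Against 1 this mix gives (6/13)·(-4) + (7/13)·1 = -17/13.
Against 2 this mix gives (6/13)·3 + (7/13)·(-5) = -17/13.
All of General C's active replies (1, 2) yield -17/13, and no column does worse for General R. The mix makes General C indifferent and guarantees -17/13, so it is optimal.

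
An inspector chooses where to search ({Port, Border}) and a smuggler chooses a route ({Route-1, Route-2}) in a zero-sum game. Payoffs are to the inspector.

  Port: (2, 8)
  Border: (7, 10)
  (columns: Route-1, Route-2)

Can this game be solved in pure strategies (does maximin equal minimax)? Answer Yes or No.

Yes

Row minima: Port → 2, Border → 7; maximin = 7.
Column maxima: Route-1 → 7, Route-2 → 10; minimax = 7.
maximin = minimax = 7, so a saddle point exists.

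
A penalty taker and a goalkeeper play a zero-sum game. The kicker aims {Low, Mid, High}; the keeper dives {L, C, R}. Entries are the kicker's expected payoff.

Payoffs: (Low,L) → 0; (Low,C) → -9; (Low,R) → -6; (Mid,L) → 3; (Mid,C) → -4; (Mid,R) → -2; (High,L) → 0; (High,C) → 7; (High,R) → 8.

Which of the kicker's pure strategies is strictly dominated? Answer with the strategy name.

Low

Mid gives a strictly higher payoff than Low against every column: 3 > 0, -4 > -9, -2 > -6.
So Low is strictly dominated and the kicker never plays it.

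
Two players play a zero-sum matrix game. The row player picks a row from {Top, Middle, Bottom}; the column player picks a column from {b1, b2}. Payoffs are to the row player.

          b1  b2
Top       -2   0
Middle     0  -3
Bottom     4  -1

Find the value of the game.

-2/7

Row minima: Top → -2, Middle → -3, Bottom → -1; maximin = -1.
Column maxima: b1 → 4, b2 → 0; minimax = 0.
-1 ≠ 0, so there is no saddle point; optimal play is mixed.
Middle is strictly dominated by Bottom, so the row player never plays it.
On the remaining 2×2 (Top, Bottom vs b1, b2):
Let the row player play Top with probability p. Expected payoff against b1: (-2)p + 4(1−p) = −6p + 4; against b2: 0p + (-1)(1−p) = p − 1.
Setting these equal: −6p + 4 = p − 1 ⇒ −7p = -5 ⇒ p = 5/7, and the value is (-6)·(5/7) + 4 = -2/7.
For the column player: with q = P(b1), equating Top's and Bottom's payoffs gives −2q = 5q − 1 ⇒ q = 1/7.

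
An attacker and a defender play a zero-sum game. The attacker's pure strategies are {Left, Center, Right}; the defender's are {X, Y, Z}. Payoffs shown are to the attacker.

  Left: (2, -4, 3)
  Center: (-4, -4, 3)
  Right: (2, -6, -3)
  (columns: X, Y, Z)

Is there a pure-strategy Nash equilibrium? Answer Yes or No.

Row minima: Left → -4, Center → -4, Right → -6; maximin = -4.
Column maxima: X → 2, Y → -4, Z → 3; minimax = -4.
maximin = minimax = -4, so a saddle point exists.

Yes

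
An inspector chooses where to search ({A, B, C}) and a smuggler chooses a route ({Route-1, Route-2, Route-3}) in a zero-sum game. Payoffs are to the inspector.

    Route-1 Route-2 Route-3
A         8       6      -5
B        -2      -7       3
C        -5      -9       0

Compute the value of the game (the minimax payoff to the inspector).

-17/21

Row minima: A → -5, B → -7, C → -9; maximin = -5.
Column maxima: Route-1 → 8, Route-2 → 6, Route-3 → 3; minimax = 3.
-5 ≠ 3, so there is no saddle point; optimal play is mixed.
C is strictly dominated by B, so the inspector never plays it.
Route-1 is strictly dominated by Route-2 (it gives the inspector strictly more in every row), so the smuggler never plays it.
On the remaining 2×2 (A, B vs Route-2, Route-3):
Let the inspector play A with probability p. Expected payoff against Route-2: 6p + (-7)(1−p) = 13p − 7; against Route-3: (-5)p + 3(1−p) = −8p + 3.
Setting these equal: 13p − 7 = −8p + 3 ⇒ 21p = 10 ⇒ p = 10/21, and the value is (13)·(10/21) − 7 = -17/21.
For the smuggler: with q = P(Route-2), equating A's and B's payoffs gives 11q − 5 = −10q + 3 ⇒ q = 8/21.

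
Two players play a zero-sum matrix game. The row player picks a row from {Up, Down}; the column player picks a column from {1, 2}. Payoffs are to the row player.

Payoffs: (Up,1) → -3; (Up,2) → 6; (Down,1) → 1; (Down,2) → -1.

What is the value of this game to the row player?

Row minima: Up → -3, Down → -1; maximin = -1.
Column maxima: 1 → 1, 2 → 6; minimax = 1.
-1 ≠ 1, so there is no saddle point; optimal play is mixed.
Let the row player play Up with probability p. Expected payoff against 1: (-3)p + 1(1−p) = −4p + 1; against 2: 6p + (-1)(1−p) = 7p − 1.
Setting these equal: −4p + 1 = 7p − 1 ⇒ −11p = -2 ⇒ p = 2/11, and the value is (-4)·(2/11) + 1 = 3/11.
For the column player: with q = P(1), equating Up's and Down's payoffs gives −9q + 6 = 2q − 1 ⇒ q = 7/11.

3/11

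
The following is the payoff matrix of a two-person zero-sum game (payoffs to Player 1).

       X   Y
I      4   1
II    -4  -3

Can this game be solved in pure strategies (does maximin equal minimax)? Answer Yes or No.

Yes

Row minima: I → 1, II → -4; maximin = 1.
Column maxima: X → 4, Y → 1; minimax = 1.
maximin = minimax = 1, so a saddle point exists.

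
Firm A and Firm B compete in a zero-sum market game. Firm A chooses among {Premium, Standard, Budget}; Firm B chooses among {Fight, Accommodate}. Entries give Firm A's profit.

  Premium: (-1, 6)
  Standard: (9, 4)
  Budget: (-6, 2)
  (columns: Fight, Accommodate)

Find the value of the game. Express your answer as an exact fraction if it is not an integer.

29/6

Row minima: Premium → -1, Standard → 4, Budget → -6; maximin = 4.
Column maxima: Fight → 9, Accommodate → 6; minimax = 6.
4 ≠ 6, so there is no saddle point; optimal play is mixed.
Budget is strictly dominated by Premium, so Firm A never plays it.
On the remaining 2×2 (Premium, Standard vs Fight, Accommodate):
Let Firm A play Premium with probability p. Expected payoff against Fight: (-1)p + 9(1−p) = −10p + 9; against Accommodate: 6p + 4(1−p) = 2p + 4.
Setting these equal: −10p + 9 = 2p + 4 ⇒ −12p = -5 ⇒ p = 5/12, and the value is (-10)·(5/12) + 9 = 29/6.
For Firm B: with q = P(Fight), equating Premium's and Standard's payoffs gives −7q + 6 = 5q + 4 ⇒ q = 1/6.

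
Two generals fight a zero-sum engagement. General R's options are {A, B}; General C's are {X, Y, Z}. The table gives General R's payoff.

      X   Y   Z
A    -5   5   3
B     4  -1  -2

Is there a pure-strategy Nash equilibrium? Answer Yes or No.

No

Row minima: A → -5, B → -2; maximin = -2.
Column maxima: X → 4, Y → 5, Z → 3; minimax = 3.
-2 ≠ 3, so no pure-strategy equilibrium exists.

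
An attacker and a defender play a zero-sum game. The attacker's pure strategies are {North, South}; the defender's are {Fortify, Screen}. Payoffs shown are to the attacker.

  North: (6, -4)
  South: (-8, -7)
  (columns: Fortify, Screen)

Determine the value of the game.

Row minima: North → -4, South → -8; maximin = -4.
Column maxima: Fortify → 6, Screen → -4; minimax = -4.
Since maximin = minimax = -4, there is a saddle point and the value is -4.

-4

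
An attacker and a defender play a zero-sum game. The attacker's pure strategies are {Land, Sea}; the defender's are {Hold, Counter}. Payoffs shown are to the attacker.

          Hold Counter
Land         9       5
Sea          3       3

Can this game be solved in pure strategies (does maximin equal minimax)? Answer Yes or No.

Yes

Row minima: Land → 5, Sea → 3; maximin = 5.
Column maxima: Hold → 9, Counter → 5; minimax = 5.
maximin = minimax = 5, so a saddle point exists.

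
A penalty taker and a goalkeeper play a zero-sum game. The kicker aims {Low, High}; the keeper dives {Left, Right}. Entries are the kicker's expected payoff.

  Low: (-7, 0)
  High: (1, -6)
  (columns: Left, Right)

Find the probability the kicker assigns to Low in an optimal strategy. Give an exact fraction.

Row minima: Low → -7, High → -6; maximin = -6.
Column maxima: Left → 1, Right → 0; minimax = 0.
-6 ≠ 0, so there is no saddle point; optimal play is mixed.
Let the kicker play Low with probability p. Expected payoff against Left: (-7)p + 1(1−p) = −8p + 1; against Right: 0p + (-6)(1−p) = 6p − 6.
Setting these equal: −8p + 1 = 6p − 6 ⇒ −14p = -7 ⇒ p = 1/2, and the value is (-8)·(1/2) + 1 = -3.
For the keeper: with q = P(Left), equating Low's and High's payoffs gives −7q = 7q − 6 ⇒ q = 3/7.

1/2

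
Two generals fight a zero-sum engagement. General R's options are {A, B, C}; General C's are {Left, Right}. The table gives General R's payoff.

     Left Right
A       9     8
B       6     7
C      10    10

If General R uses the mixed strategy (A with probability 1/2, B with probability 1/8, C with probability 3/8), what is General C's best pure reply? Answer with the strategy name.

If General C plays Left, General R's expected payoff is (1/2)·9 + (1/8)·6 + (3/8)·10 = 9.
If General C plays Right, General R's expected payoff is (1/2)·8 + (1/8)·7 + (3/8)·10 = 69/8.
General C minimizes General R's payoff; the smallest is 69/8, so the best response is Right.

Right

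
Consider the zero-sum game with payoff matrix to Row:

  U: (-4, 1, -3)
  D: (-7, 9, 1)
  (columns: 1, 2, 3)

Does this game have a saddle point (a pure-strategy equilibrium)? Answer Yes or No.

Row minima: U → -4, D → -7; maximin = -4.
Column maxima: 1 → -4, 2 → 9, 3 → 1; minimax = -4.
maximin = minimax = -4, so a saddle point exists.

Yes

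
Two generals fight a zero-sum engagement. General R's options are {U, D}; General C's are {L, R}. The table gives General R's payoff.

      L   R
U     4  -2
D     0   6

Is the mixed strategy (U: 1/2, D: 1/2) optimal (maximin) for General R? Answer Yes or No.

Yes

Against L this mix gives (1/2)·4 + (1/2)·0 = 2.
Against R this mix gives (1/2)·(-2) + (1/2)·6 = 2.
All of General C's active replies (L, R) yield 2, and no column does worse for General R. The mix makes General C indifferent and guarantees 2, so it is optimal.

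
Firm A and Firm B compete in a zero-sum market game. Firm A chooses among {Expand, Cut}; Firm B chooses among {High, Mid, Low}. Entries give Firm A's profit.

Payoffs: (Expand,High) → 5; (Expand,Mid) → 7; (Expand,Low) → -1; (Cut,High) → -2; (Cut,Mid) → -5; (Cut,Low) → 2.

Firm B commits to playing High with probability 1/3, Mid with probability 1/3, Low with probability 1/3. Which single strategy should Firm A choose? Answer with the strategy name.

Expected payoff of Expand: (1/3)·5 + (1/3)·7 + (1/3)·(-1) = 11/3.
Expected payoff of Cut: (1/3)·(-2) + (1/3)·(-5) + (1/3)·2 = -5/3.
The largest is 11/3, so Firm A's best response is Expand.

Expand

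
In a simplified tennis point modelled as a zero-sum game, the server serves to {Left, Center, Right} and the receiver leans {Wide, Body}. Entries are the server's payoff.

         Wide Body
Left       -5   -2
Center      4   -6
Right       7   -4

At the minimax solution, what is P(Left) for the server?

Row minima: Left → -5, Center → -6, Right → -4; maximin = -4.
Column maxima: Wide → 7, Body → -2; minimax = -2.
-4 ≠ -2, so there is no saddle point; optimal play is mixed.
Center is strictly dominated by Right, so the server never plays it.
On the remaining 2×2 (Left, Right vs Wide, Body):
Let the server play Left with probability p. Expected payoff against Wide: (-5)p + 7(1−p) = −12p + 7; against Body: (-2)p + (-4)(1−p) = 2p − 4.
Setting these equal: −12p + 7 = 2p − 4 ⇒ −14p = -11 ⇒ p = 11/14, and the value is (-12)·(11/14) + 7 = -17/7.
For the receiver: with q = P(Wide), equating Left's and Right's payoffs gives −3q − 2 = 11q − 4 ⇒ q = 1/7.

11/14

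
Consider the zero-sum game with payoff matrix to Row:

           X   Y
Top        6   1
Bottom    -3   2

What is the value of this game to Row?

3/2

Row minima: Top → 1, Bottom → -3; maximin = 1.
Column maxima: X → 6, Y → 2; minimax = 2.
1 ≠ 2, so there is no saddle point; optimal play is mixed.
Let Row play Top with probability p. Expected payoff against X: 6p + (-3)(1−p) = 9p − 3; against Y: 1p + 2(1−p) = −p + 2.
Setting these equal: 9p − 3 = −p + 2 ⇒ 10p = 5 ⇒ p = 1/2, and the value is (9)·(1/2) − 3 = 3/2.
For Column: with q = P(X), equating Top's and Bottom's payoffs gives 5q + 1 = −5q + 2 ⇒ q = 1/10.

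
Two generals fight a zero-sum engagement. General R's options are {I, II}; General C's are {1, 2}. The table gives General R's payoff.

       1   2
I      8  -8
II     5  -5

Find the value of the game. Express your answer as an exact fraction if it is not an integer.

Row minima: I → -8, II → -5; maximin = -5.
Column maxima: 1 → 8, 2 → -5; minimax = -5.
Since maximin = minimax = -5, there is a saddle point and the value is -5.

-5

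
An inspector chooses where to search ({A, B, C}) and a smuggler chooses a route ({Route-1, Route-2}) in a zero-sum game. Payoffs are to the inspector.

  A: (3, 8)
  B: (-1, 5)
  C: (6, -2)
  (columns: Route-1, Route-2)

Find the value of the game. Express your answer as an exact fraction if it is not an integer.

54/13

Row minima: A → 3, B → -1, C → -2; maximin = 3.
Column maxima: Route-1 → 6, Route-2 → 8; minimax = 6.
3 ≠ 6, so there is no saddle point; optimal play is mixed.
B is strictly dominated by A, so the inspector never plays it.
On the remaining 2×2 (A, C vs Route-1, Route-2):
Let the inspector play A with probability p. Expected payoff against Route-1: 3p + 6(1−p) = −3p + 6; against Route-2: 8p + (-2)(1−p) = 10p − 2.
Setting these equal: −3p + 6 = 10p − 2 ⇒ −13p = -8 ⇒ p = 8/13, and the value is (-3)·(8/13) + 6 = 54/13.
For the smuggler: with q = P(Route-1), equating A's and C's payoffs gives −5q + 8 = 8q − 2 ⇒ q = 10/13.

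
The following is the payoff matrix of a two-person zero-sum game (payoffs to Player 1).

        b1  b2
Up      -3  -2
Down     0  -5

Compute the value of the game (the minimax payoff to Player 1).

Row minima: Up → -3, Down → -5; maximin = -3.
Column maxima: b1 → 0, b2 → -2; minimax = -2.
-3 ≠ -2, so there is no saddle point; optimal play is mixed.
Let Player 1 play Up with probability p. Expected payoff against b1: (-3)p + 0(1−p) = −3p; against b2: (-2)p + (-5)(1−p) = 3p − 5.
Setting these equal: −3p = 3p − 5 ⇒ −6p = -5 ⇒ p = 5/6, and the value is (-3)·(5/6) = -5/2.
For Player 2: with q = P(b1), equating Up's and Down's payoffs gives −q − 2 = 5q − 5 ⇒ q = 1/2.

-5/2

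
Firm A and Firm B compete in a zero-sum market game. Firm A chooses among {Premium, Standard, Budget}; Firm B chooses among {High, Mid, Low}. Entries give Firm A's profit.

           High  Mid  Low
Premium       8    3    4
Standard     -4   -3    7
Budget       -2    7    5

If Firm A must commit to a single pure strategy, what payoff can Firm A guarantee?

Row minima: Premium → 3, Standard → -4, Budget → -2.
The best of these is 3.

3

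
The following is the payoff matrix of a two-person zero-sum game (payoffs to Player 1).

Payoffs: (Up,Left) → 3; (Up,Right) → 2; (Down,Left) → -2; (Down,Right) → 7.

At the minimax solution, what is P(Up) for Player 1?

9/10

Row minima: Up → 2, Down → -2; maximin = 2.
Column maxima: Left → 3, Right → 7; minimax = 3.
2 ≠ 3, so there is no saddle point; optimal play is mixed.
Let Player 1 play Up with probability p. Expected payoff against Left: 3p + (-2)(1−p) = 5p − 2; against Right: 2p + 7(1−p) = −5p + 7.
Setting these equal: 5p − 2 = −5p + 7 ⇒ 10p = 9 ⇒ p = 9/10, and the value is (5)·(9/10) − 2 = 5/2.
For Player 2: with q = P(Left), equating Up's and Down's payoffs gives q + 2 = −9q + 7 ⇒ q = 1/2.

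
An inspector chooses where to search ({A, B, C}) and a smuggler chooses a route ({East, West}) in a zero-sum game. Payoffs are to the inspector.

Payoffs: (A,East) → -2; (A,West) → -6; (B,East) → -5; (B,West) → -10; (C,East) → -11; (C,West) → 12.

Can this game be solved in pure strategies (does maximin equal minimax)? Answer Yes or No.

Row minima: A → -6, B → -10, C → -11; maximin = -6.
Column maxima: East → -2, West → 12; minimax = -2.
-6 ≠ -2, so no pure-strategy equilibrium exists.

No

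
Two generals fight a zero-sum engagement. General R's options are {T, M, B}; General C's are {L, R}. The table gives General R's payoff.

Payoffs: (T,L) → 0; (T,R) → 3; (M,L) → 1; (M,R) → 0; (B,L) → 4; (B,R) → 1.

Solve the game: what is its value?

2

Row minima: T → 0, M → 0, B → 1; maximin = 1.
Column maxima: L → 4, R → 3; minimax = 3.
1 ≠ 3, so there is no saddle point; optimal play is mixed.
M is strictly dominated by B, so General R never plays it.
On the remaining 2×2 (T, B vs L, R):
Let General R play T with probability p. Expected payoff against L: 0p + 4(1−p) = −4p + 4; against R: 3p + 1(1−p) = 2p + 1.
Setting these equal: −4p + 4 = 2p + 1 ⇒ −6p = -3 ⇒ p = 1/2, and the value is (-4)·(1/2) + 4 = 2.
For General C: with q = P(L), equating T's and B's payoffs gives −3q + 3 = 3q + 1 ⇒ q = 1/3.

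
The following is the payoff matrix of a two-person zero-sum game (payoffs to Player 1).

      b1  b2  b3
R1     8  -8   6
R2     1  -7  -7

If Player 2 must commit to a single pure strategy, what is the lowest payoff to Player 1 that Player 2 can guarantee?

Column maxima: b1 → 8, b2 → -7, b3 → 6.
The smallest of these is -7.

-7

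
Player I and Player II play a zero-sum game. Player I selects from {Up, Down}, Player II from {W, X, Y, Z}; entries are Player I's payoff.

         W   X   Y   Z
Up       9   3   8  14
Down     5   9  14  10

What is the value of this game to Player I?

33/5

Row minima: Up → 3, Down → 5; maximin = 5.
Column maxima: W → 9, X → 9, Y → 14, Z → 14; minimax = 9.
5 ≠ 9, so there is no saddle point; optimal play is mixed.
Y is strictly dominated by X (it gives Player I strictly more in every row), so Player II never plays it.
Z is strictly dominated by W (it gives Player I strictly more in every row), so Player II never plays it.
On the remaining 2×2 (Up, Down vs W, X):
Let Player I play Up with probability p. Expected payoff against W: 9p + 5(1−p) = 4p + 5; against X: 3p + 9(1−p) = −6p + 9.
Setting these equal: 4p + 5 = −6p + 9 ⇒ 10p = 4 ⇒ p = 2/5, and the value is (4)·(2/5) + 5 = 33/5.
For Player II: with q = P(W), equating Up's and Down's payoffs gives 6q + 3 = −4q + 9 ⇒ q = 3/5.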